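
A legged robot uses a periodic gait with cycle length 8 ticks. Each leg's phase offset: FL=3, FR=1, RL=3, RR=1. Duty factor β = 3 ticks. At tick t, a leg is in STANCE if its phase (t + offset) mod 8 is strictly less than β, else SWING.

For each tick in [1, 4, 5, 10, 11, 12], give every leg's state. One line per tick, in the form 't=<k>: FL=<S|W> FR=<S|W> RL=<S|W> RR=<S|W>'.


t=1: phase=(4,2,4,2) vs β=3 → FL=W FR=S RL=W RR=S
t=4: phase=(7,5,7,5) vs β=3 → FL=W FR=W RL=W RR=W
t=5: phase=(0,6,0,6) vs β=3 → FL=S FR=W RL=S RR=W
t=10: phase=(5,3,5,3) vs β=3 → FL=W FR=W RL=W RR=W
t=11: phase=(6,4,6,4) vs β=3 → FL=W FR=W RL=W RR=W
t=12: phase=(7,5,7,5) vs β=3 → FL=W FR=W RL=W RR=W

t=1: FL=W FR=S RL=W RR=S
t=4: FL=W FR=W RL=W RR=W
t=5: FL=S FR=W RL=S RR=W
t=10: FL=W FR=W RL=W RR=W
t=11: FL=W FR=W RL=W RR=W
t=12: FL=W FR=W RL=W RR=W


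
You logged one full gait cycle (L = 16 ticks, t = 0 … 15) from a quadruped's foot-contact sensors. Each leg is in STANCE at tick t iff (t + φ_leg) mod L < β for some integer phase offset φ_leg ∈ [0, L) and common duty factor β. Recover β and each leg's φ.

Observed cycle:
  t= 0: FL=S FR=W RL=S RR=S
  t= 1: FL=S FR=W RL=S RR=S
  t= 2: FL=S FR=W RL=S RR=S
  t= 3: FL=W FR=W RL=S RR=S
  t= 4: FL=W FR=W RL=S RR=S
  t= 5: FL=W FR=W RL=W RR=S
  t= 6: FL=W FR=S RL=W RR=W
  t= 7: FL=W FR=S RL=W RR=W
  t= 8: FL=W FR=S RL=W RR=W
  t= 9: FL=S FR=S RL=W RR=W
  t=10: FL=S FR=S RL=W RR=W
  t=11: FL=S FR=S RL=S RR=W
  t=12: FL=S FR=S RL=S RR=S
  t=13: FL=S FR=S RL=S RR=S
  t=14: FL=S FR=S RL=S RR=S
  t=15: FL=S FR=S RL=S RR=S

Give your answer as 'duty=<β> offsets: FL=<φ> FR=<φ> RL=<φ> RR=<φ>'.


duty=10 offsets: FL=7 FR=10 RL=5 RR=4

duty β = stance ticks per leg = 10
FL: stance ticks = 10; W→S at t=9 → φ=7
FR: stance ticks = 10; W→S at t=6 → φ=10
RL: stance ticks = 10; W→S at t=11 → φ=5
RR: stance ticks = 10; W→S at t=12 → φ=4


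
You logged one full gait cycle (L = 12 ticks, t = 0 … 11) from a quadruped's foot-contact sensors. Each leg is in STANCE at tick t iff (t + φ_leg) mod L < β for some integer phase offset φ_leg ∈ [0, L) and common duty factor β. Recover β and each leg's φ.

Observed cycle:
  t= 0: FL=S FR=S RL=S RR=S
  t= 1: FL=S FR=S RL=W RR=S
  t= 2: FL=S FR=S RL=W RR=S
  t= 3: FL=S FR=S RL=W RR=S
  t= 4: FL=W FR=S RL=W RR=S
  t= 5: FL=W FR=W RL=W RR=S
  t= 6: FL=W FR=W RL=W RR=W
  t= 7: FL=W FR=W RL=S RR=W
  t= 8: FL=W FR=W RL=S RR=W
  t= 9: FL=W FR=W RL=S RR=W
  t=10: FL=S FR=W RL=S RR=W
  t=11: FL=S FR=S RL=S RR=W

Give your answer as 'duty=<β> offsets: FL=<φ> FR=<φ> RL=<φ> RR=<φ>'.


duty=6 offsets: FL=2 FR=1 RL=5 RR=0

duty β = stance ticks per leg = 6
FL: stance ticks = 6; W→S at t=10 → φ=2
FR: stance ticks = 6; W→S at t=11 → φ=1
RL: stance ticks = 6; W→S at t=7 → φ=5
RR: stance ticks = 6; W→S at t=0 → φ=0


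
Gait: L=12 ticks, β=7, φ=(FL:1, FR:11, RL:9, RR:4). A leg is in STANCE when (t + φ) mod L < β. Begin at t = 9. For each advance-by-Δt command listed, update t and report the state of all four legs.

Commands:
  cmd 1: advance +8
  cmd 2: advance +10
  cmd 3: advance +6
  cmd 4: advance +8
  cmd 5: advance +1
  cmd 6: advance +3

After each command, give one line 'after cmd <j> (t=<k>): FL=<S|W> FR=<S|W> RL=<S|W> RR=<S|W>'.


start t=9: FL=W FR=W RL=S RR=S
cmd 1: advance +8 → t=17, phase=(6,4,2,9) → FL=S FR=S RL=S RR=W
cmd 2: advance +10 → t=27, phase=(4,2,0,7) → FL=S FR=S RL=S RR=W
cmd 3: advance +6 → t=33, phase=(10,8,6,1) → FL=W FR=W RL=S RR=S
cmd 4: advance +8 → t=41, phase=(6,4,2,9) → FL=S FR=S RL=S RR=W
cmd 5: advance +1 → t=42, phase=(7,5,3,10) → FL=W FR=S RL=S RR=W
cmd 6: advance +3 → t=45, phase=(10,8,6,1) → FL=W FR=W RL=S RR=S

after cmd 1 (t=17): FL=S FR=S RL=S RR=W
after cmd 2 (t=27): FL=S FR=S RL=S RR=W
after cmd 3 (t=33): FL=W FR=W RL=S RR=S
after cmd 4 (t=41): FL=S FR=S RL=S RR=W
after cmd 5 (t=42): FL=W FR=S RL=S RR=W
after cmd 6 (t=45): FL=W FR=W RL=S RR=S


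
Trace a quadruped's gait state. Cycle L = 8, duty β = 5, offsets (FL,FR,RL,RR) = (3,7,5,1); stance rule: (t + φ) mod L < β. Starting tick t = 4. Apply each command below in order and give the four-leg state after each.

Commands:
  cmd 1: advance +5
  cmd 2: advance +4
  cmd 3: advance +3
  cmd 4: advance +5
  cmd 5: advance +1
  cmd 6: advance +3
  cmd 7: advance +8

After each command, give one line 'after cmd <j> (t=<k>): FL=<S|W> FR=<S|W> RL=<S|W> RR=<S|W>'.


start t=4: FL=W FR=S RL=S RR=W
cmd 1: advance +5 → t=9, phase=(4,0,6,2) → FL=S FR=S RL=W RR=S
cmd 2: advance +4 → t=13, phase=(0,4,2,6) → FL=S FR=S RL=S RR=W
cmd 3: advance +3 → t=16, phase=(3,7,5,1) → FL=S FR=W RL=W RR=S
cmd 4: advance +5 → t=21, phase=(0,4,2,6) → FL=S FR=S RL=S RR=W
cmd 5: advance +1 → t=22, phase=(1,5,3,7) → FL=S FR=W RL=S RR=W
cmd 6: advance +3 → t=25, phase=(4,0,6,2) → FL=S FR=S RL=W RR=S
cmd 7: advance +8 → t=33, phase=(4,0,6,2) → FL=S FR=S RL=W RR=S

after cmd 1 (t=9): FL=S FR=S RL=W RR=S
after cmd 2 (t=13): FL=S FR=S RL=S RR=W
after cmd 3 (t=16): FL=S FR=W RL=W RR=S
after cmd 4 (t=21): FL=S FR=S RL=S RR=W
after cmd 5 (t=22): FL=S FR=W RL=S RR=W
after cmd 6 (t=25): FL=S FR=S RL=W RR=S
after cmd 7 (t=33): FL=S FR=S RL=W RR=S


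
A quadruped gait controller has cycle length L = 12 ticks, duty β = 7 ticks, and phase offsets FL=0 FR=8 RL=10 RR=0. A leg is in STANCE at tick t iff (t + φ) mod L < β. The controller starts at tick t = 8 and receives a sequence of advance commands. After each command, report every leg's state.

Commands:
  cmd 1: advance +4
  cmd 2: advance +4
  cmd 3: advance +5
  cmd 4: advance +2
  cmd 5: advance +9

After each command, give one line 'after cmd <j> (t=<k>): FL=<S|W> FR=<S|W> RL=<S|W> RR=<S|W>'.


start t=8: FL=W FR=S RL=S RR=W
cmd 1: advance +4 → t=12, phase=(0,8,10,0) → FL=S FR=W RL=W RR=S
cmd 2: advance +4 → t=16, phase=(4,0,2,4) → FL=S FR=S RL=S RR=S
cmd 3: advance +5 → t=21, phase=(9,5,7,9) → FL=W FR=S RL=W RR=W
cmd 4: advance +2 → t=23, phase=(11,7,9,11) → FL=W FR=W RL=W RR=W
cmd 5: advance +9 → t=32, phase=(8,4,6,8) → FL=W FR=S RL=S RR=W

after cmd 1 (t=12): FL=S FR=W RL=W RR=S
after cmd 2 (t=16): FL=S FR=S RL=S RR=S
after cmd 3 (t=21): FL=W FR=S RL=W RR=W
after cmd 4 (t=23): FL=W FR=W RL=W RR=W
after cmd 5 (t=32): FL=W FR=S RL=S RR=W


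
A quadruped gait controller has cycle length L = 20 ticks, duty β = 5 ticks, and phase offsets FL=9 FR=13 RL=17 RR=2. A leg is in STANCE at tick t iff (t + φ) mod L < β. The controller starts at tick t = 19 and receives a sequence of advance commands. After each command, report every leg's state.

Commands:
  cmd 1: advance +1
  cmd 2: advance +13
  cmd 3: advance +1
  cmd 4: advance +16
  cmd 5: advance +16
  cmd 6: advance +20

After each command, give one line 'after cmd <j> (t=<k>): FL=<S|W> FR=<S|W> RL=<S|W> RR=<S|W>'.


after cmd 1 (t=20): FL=W FR=W RL=W RR=S
after cmd 2 (t=33): FL=S FR=W RL=W RR=W
after cmd 3 (t=34): FL=S FR=W RL=W RR=W
after cmd 4 (t=50): FL=W FR=S RL=W RR=W
after cmd 5 (t=66): FL=W FR=W RL=S RR=W
after cmd 6 (t=86): FL=W FR=W RL=S RR=W

start t=19: FL=W FR=W RL=W RR=S
cmd 1: advance +1 → t=20, phase=(9,13,17,2) → FL=W FR=W RL=W RR=S
cmd 2: advance +13 → t=33, phase=(2,6,10,15) → FL=S FR=W RL=W RR=W
cmd 3: advance +1 → t=34, phase=(3,7,11,16) → FL=S FR=W RL=W RR=W
cmd 4: advance +16 → t=50, phase=(19,3,7,12) → FL=W FR=S RL=W RR=W
cmd 5: advance +16 → t=66, phase=(15,19,3,8) → FL=W FR=W RL=S RR=W
cmd 6: advance +20 → t=86, phase=(15,19,3,8) → FL=W FR=W RL=S RR=W


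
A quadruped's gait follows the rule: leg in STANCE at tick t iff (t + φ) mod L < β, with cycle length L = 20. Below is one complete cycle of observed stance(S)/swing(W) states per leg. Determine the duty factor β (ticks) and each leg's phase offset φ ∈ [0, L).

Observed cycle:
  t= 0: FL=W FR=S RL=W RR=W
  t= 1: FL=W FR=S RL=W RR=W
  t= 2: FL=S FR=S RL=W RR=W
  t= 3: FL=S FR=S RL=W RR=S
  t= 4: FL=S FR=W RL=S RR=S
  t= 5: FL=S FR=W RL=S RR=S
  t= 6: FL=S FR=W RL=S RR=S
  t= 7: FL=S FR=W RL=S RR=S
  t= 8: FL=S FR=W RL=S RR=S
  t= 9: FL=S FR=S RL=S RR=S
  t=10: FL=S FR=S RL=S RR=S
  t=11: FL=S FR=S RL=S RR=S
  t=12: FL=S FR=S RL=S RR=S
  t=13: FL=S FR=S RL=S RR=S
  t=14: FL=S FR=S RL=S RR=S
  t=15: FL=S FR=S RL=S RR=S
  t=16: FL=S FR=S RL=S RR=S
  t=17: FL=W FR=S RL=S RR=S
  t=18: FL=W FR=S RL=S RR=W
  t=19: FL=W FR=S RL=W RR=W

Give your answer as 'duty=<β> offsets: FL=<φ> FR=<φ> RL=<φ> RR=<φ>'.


duty=15 offsets: FL=18 FR=11 RL=16 RR=17

duty β = stance ticks per leg = 15
FL: stance ticks = 15; W→S at t=2 → φ=18
FR: stance ticks = 15; W→S at t=9 → φ=11
RL: stance ticks = 15; W→S at t=4 → φ=16
RR: stance ticks = 15; W→S at t=3 → φ=17


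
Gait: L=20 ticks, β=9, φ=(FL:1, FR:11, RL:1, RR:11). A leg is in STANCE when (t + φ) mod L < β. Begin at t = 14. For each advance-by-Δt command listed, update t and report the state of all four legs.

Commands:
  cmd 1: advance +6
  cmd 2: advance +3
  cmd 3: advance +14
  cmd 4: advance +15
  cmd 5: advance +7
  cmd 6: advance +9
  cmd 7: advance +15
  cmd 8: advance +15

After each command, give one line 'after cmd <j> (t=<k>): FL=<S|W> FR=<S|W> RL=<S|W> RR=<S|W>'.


after cmd 1 (t=20): FL=S FR=W RL=S RR=W
after cmd 2 (t=23): FL=S FR=W RL=S RR=W
after cmd 3 (t=37): FL=W FR=S RL=W RR=S
after cmd 4 (t=52): FL=W FR=S RL=W RR=S
after cmd 5 (t=59): FL=S FR=W RL=S RR=W
after cmd 6 (t=68): FL=W FR=W RL=W RR=W
after cmd 7 (t=83): FL=S FR=W RL=S RR=W
after cmd 8 (t=98): FL=W FR=W RL=W RR=W

start t=14: FL=W FR=S RL=W RR=S
cmd 1: advance +6 → t=20, phase=(1,11,1,11) → FL=S FR=W RL=S RR=W
cmd 2: advance +3 → t=23, phase=(4,14,4,14) → FL=S FR=W RL=S RR=W
cmd 3: advance +14 → t=37, phase=(18,8,18,8) → FL=W FR=S RL=W RR=S
cmd 4: advance +15 → t=52, phase=(13,3,13,3) → FL=W FR=S RL=W RR=S
cmd 5: advance +7 → t=59, phase=(0,10,0,10) → FL=S FR=W RL=S RR=W
cmd 6: advance +9 → t=68, phase=(9,19,9,19) → FL=W FR=W RL=W RR=W
cmd 7: advance +15 → t=83, phase=(4,14,4,14) → FL=S FR=W RL=S RR=W
cmd 8: advance +15 → t=98, phase=(19,9,19,9) → FL=W FR=W RL=W RR=W


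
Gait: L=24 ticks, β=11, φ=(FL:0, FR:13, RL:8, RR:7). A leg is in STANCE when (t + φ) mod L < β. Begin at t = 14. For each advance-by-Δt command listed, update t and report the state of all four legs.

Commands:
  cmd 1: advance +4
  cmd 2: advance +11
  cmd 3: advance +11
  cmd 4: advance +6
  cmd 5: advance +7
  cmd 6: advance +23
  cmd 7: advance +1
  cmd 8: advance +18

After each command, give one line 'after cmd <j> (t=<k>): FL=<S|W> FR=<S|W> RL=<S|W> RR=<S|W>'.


after cmd 1 (t=18): FL=W FR=S RL=S RR=S
after cmd 2 (t=29): FL=S FR=W RL=W RR=W
after cmd 3 (t=40): FL=W FR=S RL=S RR=W
after cmd 4 (t=46): FL=W FR=W RL=S RR=S
after cmd 5 (t=53): FL=S FR=W RL=W RR=W
after cmd 6 (t=76): FL=S FR=W RL=W RR=W
after cmd 7 (t=77): FL=S FR=W RL=W RR=W
after cmd 8 (t=95): FL=W FR=W RL=S RR=S

start t=14: FL=W FR=S RL=W RR=W
cmd 1: advance +4 → t=18, phase=(18,7,2,1) → FL=W FR=S RL=S RR=S
cmd 2: advance +11 → t=29, phase=(5,18,13,12) → FL=S FR=W RL=W RR=W
cmd 3: advance +11 → t=40, phase=(16,5,0,23) → FL=W FR=S RL=S RR=W
cmd 4: advance +6 → t=46, phase=(22,11,6,5) → FL=W FR=W RL=S RR=S
cmd 5: advance +7 → t=53, phase=(5,18,13,12) → FL=S FR=W RL=W RR=W
cmd 6: advance +23 → t=76, phase=(4,17,12,11) → FL=S FR=W RL=W RR=W
cmd 7: advance +1 → t=77, phase=(5,18,13,12) → FL=S FR=W RL=W RR=W
cmd 8: advance +18 → t=95, phase=(23,12,7,6) → FL=W FR=W RL=S RR=S


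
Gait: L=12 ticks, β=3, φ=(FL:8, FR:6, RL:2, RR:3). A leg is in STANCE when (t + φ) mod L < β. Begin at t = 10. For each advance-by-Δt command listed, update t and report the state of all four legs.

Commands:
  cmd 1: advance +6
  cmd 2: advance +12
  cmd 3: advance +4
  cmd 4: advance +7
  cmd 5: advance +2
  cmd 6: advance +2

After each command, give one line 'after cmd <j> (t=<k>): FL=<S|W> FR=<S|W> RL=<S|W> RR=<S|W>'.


start t=10: FL=W FR=W RL=S RR=S
cmd 1: advance +6 → t=16, phase=(0,10,6,7) → FL=S FR=W RL=W RR=W
cmd 2: advance +12 → t=28, phase=(0,10,6,7) → FL=S FR=W RL=W RR=W
cmd 3: advance +4 → t=32, phase=(4,2,10,11) → FL=W FR=S RL=W RR=W
cmd 4: advance +7 → t=39, phase=(11,9,5,6) → FL=W FR=W RL=W RR=W
cmd 5: advance +2 → t=41, phase=(1,11,7,8) → FL=S FR=W RL=W RR=W
cmd 6: advance +2 → t=43, phase=(3,1,9,10) → FL=W FR=S RL=W RR=W

after cmd 1 (t=16): FL=S FR=W RL=W RR=W
after cmd 2 (t=28): FL=S FR=W RL=W RR=W
after cmd 3 (t=32): FL=W FR=S RL=W RR=W
after cmd 4 (t=39): FL=W FR=W RL=W RR=W
after cmd 5 (t=41): FL=S FR=W RL=W RR=W
after cmd 6 (t=43): FL=W FR=S RL=W RR=W


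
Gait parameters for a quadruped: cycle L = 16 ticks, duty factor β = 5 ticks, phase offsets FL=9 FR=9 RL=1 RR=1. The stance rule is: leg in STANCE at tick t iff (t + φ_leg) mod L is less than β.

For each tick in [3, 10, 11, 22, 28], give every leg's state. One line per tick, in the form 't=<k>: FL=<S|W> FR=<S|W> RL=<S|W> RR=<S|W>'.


t=3: FL=W FR=W RL=S RR=S
t=10: FL=S FR=S RL=W RR=W
t=11: FL=S FR=S RL=W RR=W
t=22: FL=W FR=W RL=W RR=W
t=28: FL=W FR=W RL=W RR=W

t=3: phase=(12,12,4,4) vs β=5 → FL=W FR=W RL=S RR=S
t=10: phase=(3,3,11,11) vs β=5 → FL=S FR=S RL=W RR=W
t=11: phase=(4,4,12,12) vs β=5 → FL=S FR=S RL=W RR=W
t=22: phase=(15,15,7,7) vs β=5 → FL=W FR=W RL=W RR=W
t=28: phase=(5,5,13,13) vs β=5 → FL=W FR=W RL=W RR=W


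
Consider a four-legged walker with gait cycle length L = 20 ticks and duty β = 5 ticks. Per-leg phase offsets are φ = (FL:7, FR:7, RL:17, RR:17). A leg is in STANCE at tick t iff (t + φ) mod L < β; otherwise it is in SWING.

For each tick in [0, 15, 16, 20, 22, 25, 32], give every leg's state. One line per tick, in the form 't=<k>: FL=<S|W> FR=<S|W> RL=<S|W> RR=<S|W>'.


t=0: FL=W FR=W RL=W RR=W
t=15: FL=S FR=S RL=W RR=W
t=16: FL=S FR=S RL=W RR=W
t=20: FL=W FR=W RL=W RR=W
t=22: FL=W FR=W RL=W RR=W
t=25: FL=W FR=W RL=S RR=S
t=32: FL=W FR=W RL=W RR=W

t=0: phase=(7,7,17,17) vs β=5 → FL=W FR=W RL=W RR=W
t=15: phase=(2,2,12,12) vs β=5 → FL=S FR=S RL=W RR=W
t=16: phase=(3,3,13,13) vs β=5 → FL=S FR=S RL=W RR=W
t=20: phase=(7,7,17,17) vs β=5 → FL=W FR=W RL=W RR=W
t=22: phase=(9,9,19,19) vs β=5 → FL=W FR=W RL=W RR=W
t=25: phase=(12,12,2,2) vs β=5 → FL=W FR=W RL=S RR=S
t=32: phase=(19,19,9,9) vs β=5 → FL=W FR=W RL=W RR=W


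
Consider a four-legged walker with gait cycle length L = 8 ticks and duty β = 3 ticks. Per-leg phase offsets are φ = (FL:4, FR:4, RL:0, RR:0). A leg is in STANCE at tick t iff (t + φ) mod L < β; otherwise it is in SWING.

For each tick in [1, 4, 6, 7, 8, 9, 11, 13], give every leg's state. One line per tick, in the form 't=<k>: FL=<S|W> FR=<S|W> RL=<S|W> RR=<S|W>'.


t=1: FL=W FR=W RL=S RR=S
t=4: FL=S FR=S RL=W RR=W
t=6: FL=S FR=S RL=W RR=W
t=7: FL=W FR=W RL=W RR=W
t=8: FL=W FR=W RL=S RR=S
t=9: FL=W FR=W RL=S RR=S
t=11: FL=W FR=W RL=W RR=W
t=13: FL=S FR=S RL=W RR=W

t=1: phase=(5,5,1,1) vs β=3 → FL=W FR=W RL=S RR=S
t=4: phase=(0,0,4,4) vs β=3 → FL=S FR=S RL=W RR=W
t=6: phase=(2,2,6,6) vs β=3 → FL=S FR=S RL=W RR=W
t=7: phase=(3,3,7,7) vs β=3 → FL=W FR=W RL=W RR=W
t=8: phase=(4,4,0,0) vs β=3 → FL=W FR=W RL=S RR=S
t=9: phase=(5,5,1,1) vs β=3 → FL=W FR=W RL=S RR=S
t=11: phase=(7,7,3,3) vs β=3 → FL=W FR=W RL=W RR=W
t=13: phase=(1,1,5,5) vs β=3 → FL=S FR=S RL=W RR=W


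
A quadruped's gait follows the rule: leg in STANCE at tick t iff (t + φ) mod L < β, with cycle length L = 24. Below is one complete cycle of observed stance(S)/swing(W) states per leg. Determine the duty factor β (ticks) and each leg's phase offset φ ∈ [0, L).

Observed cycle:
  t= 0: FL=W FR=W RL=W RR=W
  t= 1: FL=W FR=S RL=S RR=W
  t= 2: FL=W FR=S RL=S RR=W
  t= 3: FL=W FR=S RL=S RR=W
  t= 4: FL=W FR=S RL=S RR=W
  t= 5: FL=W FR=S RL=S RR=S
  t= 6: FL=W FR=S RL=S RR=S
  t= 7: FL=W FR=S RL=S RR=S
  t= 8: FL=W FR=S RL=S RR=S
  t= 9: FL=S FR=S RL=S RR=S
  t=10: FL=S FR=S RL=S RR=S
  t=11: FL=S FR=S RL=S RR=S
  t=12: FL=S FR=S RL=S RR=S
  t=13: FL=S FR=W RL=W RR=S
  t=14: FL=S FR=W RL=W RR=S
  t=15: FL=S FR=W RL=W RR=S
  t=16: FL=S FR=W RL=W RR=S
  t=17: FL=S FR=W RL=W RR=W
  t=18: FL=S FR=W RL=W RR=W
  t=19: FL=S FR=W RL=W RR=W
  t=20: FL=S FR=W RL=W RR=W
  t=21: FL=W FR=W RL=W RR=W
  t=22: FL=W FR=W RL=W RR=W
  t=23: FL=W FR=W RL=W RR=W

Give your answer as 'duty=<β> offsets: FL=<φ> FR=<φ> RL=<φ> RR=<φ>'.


duty β = stance ticks per leg = 12
FL: stance ticks = 12; W→S at t=9 → φ=15
FR: stance ticks = 12; W→S at t=1 → φ=23
RL: stance ticks = 12; W→S at t=1 → φ=23
RR: stance ticks = 12; W→S at t=5 → φ=19

duty=12 offsets: FL=15 FR=23 RL=23 RR=19


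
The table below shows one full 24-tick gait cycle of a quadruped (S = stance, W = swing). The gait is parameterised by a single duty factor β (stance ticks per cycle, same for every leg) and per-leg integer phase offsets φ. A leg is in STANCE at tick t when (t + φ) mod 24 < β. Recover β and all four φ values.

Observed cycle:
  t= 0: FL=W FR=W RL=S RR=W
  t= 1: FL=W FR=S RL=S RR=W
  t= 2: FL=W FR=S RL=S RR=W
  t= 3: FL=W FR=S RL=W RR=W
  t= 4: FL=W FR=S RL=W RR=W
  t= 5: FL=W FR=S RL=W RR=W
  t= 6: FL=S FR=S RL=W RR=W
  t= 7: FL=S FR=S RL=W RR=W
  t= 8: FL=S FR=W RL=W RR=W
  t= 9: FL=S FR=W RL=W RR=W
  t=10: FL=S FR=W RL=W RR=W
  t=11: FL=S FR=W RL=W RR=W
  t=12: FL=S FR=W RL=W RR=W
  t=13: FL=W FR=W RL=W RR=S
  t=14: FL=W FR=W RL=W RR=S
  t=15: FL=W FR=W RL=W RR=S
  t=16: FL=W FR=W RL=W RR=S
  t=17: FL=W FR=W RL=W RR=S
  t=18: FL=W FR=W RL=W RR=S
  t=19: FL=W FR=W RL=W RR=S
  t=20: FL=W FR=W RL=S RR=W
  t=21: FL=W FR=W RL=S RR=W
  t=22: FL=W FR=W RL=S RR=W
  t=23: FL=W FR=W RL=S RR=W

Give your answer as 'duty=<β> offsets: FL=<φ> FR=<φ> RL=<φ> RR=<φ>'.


duty=7 offsets: FL=18 FR=23 RL=4 RR=11

duty β = stance ticks per leg = 7
FL: stance ticks = 7; W→S at t=6 → φ=18
FR: stance ticks = 7; W→S at t=1 → φ=23
RL: stance ticks = 7; W→S at t=20 → φ=4
RR: stance ticks = 7; W→S at t=13 → φ=11


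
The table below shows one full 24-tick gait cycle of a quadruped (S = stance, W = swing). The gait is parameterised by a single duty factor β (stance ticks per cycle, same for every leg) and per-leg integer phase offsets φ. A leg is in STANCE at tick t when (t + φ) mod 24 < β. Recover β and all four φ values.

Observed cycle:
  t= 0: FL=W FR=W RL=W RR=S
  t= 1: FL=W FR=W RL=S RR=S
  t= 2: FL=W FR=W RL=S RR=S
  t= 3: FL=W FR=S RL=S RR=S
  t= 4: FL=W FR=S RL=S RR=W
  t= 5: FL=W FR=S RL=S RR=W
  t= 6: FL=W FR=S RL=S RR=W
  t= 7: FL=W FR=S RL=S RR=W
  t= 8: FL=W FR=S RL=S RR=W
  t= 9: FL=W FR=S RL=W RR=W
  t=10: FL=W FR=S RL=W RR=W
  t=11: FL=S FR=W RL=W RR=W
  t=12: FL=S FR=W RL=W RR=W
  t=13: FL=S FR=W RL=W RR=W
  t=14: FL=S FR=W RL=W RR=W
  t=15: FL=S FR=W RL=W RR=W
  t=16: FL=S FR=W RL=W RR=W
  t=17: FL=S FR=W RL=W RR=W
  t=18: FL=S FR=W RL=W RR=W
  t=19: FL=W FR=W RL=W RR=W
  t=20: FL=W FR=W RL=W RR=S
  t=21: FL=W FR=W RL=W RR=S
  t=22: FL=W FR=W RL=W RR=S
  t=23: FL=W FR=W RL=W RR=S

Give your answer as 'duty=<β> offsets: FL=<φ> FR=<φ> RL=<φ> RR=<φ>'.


duty β = stance ticks per leg = 8
FL: stance ticks = 8; W→S at t=11 → φ=13
FR: stance ticks = 8; W→S at t=3 → φ=21
RL: stance ticks = 8; W→S at t=1 → φ=23
RR: stance ticks = 8; W→S at t=20 → φ=4

duty=8 offsets: FL=13 FR=21 RL=23 RR=4


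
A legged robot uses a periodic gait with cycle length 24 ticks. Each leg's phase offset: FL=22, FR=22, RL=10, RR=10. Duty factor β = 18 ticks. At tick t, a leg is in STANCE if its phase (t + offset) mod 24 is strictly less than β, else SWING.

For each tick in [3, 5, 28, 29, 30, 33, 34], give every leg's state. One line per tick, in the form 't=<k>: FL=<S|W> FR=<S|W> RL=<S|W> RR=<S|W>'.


t=3: phase=(1,1,13,13) vs β=18 → FL=S FR=S RL=S RR=S
t=5: phase=(3,3,15,15) vs β=18 → FL=S FR=S RL=S RR=S
t=28: phase=(2,2,14,14) vs β=18 → FL=S FR=S RL=S RR=S
t=29: phase=(3,3,15,15) vs β=18 → FL=S FR=S RL=S RR=S
t=30: phase=(4,4,16,16) vs β=18 → FL=S FR=S RL=S RR=S
t=33: phase=(7,7,19,19) vs β=18 → FL=S FR=S RL=W RR=W
t=34: phase=(8,8,20,20) vs β=18 → FL=S FR=S RL=W RR=W

t=3: FL=S FR=S RL=S RR=S
t=5: FL=S FR=S RL=S RR=S
t=28: FL=S FR=S RL=S RR=S
t=29: FL=S FR=S RL=S RR=S
t=30: FL=S FR=S RL=S RR=S
t=33: FL=S FR=S RL=W RR=W
t=34: FL=S FR=S RL=W RR=W


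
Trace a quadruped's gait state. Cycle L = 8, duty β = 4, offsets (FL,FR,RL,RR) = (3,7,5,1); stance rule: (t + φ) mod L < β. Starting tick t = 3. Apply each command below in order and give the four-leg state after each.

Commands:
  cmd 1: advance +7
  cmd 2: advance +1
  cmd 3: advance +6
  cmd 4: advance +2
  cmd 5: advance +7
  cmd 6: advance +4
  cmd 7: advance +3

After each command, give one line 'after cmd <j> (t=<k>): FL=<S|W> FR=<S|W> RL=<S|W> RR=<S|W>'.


start t=3: FL=W FR=S RL=S RR=W
cmd 1: advance +7 → t=10, phase=(5,1,7,3) → FL=W FR=S RL=W RR=S
cmd 2: advance +1 → t=11, phase=(6,2,0,4) → FL=W FR=S RL=S RR=W
cmd 3: advance +6 → t=17, phase=(4,0,6,2) → FL=W FR=S RL=W RR=S
cmd 4: advance +2 → t=19, phase=(6,2,0,4) → FL=W FR=S RL=S RR=W
cmd 5: advance +7 → t=26, phase=(5,1,7,3) → FL=W FR=S RL=W RR=S
cmd 6: advance +4 → t=30, phase=(1,5,3,7) → FL=S FR=W RL=S RR=W
cmd 7: advance +3 → t=33, phase=(4,0,6,2) → FL=W FR=S RL=W RR=S

after cmd 1 (t=10): FL=W FR=S RL=W RR=S
after cmd 2 (t=11): FL=W FR=S RL=S RR=W
after cmd 3 (t=17): FL=W FR=S RL=W RR=S
after cmd 4 (t=19): FL=W FR=S RL=S RR=W
after cmd 5 (t=26): FL=W FR=S RL=W RR=S
after cmd 6 (t=30): FL=S FR=W RL=S RR=W
after cmd 7 (t=33): FL=W FR=S RL=W RR=S


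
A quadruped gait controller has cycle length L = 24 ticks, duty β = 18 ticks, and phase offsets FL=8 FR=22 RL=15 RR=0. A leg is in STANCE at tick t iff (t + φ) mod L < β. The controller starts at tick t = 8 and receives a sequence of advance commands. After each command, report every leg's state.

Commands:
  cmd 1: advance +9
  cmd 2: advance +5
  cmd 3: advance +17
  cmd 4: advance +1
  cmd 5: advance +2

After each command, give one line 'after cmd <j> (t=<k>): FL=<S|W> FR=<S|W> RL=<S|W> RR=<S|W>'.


start t=8: FL=S FR=S RL=W RR=S
cmd 1: advance +9 → t=17, phase=(1,15,8,17) → FL=S FR=S RL=S RR=S
cmd 2: advance +5 → t=22, phase=(6,20,13,22) → FL=S FR=W RL=S RR=W
cmd 3: advance +17 → t=39, phase=(23,13,6,15) → FL=W FR=S RL=S RR=S
cmd 4: advance +1 → t=40, phase=(0,14,7,16) → FL=S FR=S RL=S RR=S
cmd 5: advance +2 → t=42, phase=(2,16,9,18) → FL=S FR=S RL=S RR=W

after cmd 1 (t=17): FL=S FR=S RL=S RR=S
after cmd 2 (t=22): FL=S FR=W RL=S RR=W
after cmd 3 (t=39): FL=W FR=S RL=S RR=S
after cmd 4 (t=40): FL=S FR=S RL=S RR=S
after cmd 5 (t=42): FL=S FR=S RL=S RR=W


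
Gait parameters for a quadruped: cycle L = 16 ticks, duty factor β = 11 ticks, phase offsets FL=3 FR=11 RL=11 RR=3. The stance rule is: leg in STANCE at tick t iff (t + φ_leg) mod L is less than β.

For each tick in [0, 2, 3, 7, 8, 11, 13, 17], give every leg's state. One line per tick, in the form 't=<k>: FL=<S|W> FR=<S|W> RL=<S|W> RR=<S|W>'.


t=0: phase=(3,11,11,3) vs β=11 → FL=S FR=W RL=W RR=S
t=2: phase=(5,13,13,5) vs β=11 → FL=S FR=W RL=W RR=S
t=3: phase=(6,14,14,6) vs β=11 → FL=S FR=W RL=W RR=S
t=7: phase=(10,2,2,10) vs β=11 → FL=S FR=S RL=S RR=S
t=8: phase=(11,3,3,11) vs β=11 → FL=W FR=S RL=S RR=W
t=11: phase=(14,6,6,14) vs β=11 → FL=W FR=S RL=S RR=W
t=13: phase=(0,8,8,0) vs β=11 → FL=S FR=S RL=S RR=S
t=17: phase=(4,12,12,4) vs β=11 → FL=S FR=W RL=W RR=S

t=0: FL=S FR=W RL=W RR=S
t=2: FL=S FR=W RL=W RR=S
t=3: FL=S FR=W RL=W RR=S
t=7: FL=S FR=S RL=S RR=S
t=8: FL=W FR=S RL=S RR=W
t=11: FL=W FR=S RL=S RR=W
t=13: FL=S FR=S RL=S RR=S
t=17: FL=S FR=W RL=W RR=S


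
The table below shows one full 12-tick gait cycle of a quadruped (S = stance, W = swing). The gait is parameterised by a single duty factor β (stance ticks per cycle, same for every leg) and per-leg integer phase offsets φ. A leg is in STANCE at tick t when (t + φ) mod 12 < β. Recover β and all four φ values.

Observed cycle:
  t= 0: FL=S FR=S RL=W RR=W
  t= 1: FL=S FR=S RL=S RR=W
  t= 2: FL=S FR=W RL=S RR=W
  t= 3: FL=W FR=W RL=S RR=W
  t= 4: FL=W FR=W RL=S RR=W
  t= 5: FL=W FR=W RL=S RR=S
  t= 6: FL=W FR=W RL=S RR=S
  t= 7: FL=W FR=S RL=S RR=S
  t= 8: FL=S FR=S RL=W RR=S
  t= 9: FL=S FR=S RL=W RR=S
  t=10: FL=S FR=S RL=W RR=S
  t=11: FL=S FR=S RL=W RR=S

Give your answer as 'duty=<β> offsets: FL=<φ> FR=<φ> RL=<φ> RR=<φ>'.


duty=7 offsets: FL=4 FR=5 RL=11 RR=7

duty β = stance ticks per leg = 7
FL: stance ticks = 7; W→S at t=8 → φ=4
FR: stance ticks = 7; W→S at t=7 → φ=5
RL: stance ticks = 7; W→S at t=1 → φ=11
RR: stance ticks = 7; W→S at t=5 → φ=7


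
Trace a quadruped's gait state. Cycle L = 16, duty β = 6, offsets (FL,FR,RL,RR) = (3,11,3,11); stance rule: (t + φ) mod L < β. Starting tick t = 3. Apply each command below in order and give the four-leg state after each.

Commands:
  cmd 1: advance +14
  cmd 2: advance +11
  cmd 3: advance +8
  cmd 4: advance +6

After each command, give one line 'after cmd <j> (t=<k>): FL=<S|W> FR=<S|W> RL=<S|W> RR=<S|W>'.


after cmd 1 (t=17): FL=S FR=W RL=S RR=W
after cmd 2 (t=28): FL=W FR=W RL=W RR=W
after cmd 3 (t=36): FL=W FR=W RL=W RR=W
after cmd 4 (t=42): FL=W FR=S RL=W RR=S

start t=3: FL=W FR=W RL=W RR=W
cmd 1: advance +14 → t=17, phase=(4,12,4,12) → FL=S FR=W RL=S RR=W
cmd 2: advance +11 → t=28, phase=(15,7,15,7) → FL=W FR=W RL=W RR=W
cmd 3: advance +8 → t=36, phase=(7,15,7,15) → FL=W FR=W RL=W RR=W
cmd 4: advance +6 → t=42, phase=(13,5,13,5) → FL=W FR=S RL=W RR=S


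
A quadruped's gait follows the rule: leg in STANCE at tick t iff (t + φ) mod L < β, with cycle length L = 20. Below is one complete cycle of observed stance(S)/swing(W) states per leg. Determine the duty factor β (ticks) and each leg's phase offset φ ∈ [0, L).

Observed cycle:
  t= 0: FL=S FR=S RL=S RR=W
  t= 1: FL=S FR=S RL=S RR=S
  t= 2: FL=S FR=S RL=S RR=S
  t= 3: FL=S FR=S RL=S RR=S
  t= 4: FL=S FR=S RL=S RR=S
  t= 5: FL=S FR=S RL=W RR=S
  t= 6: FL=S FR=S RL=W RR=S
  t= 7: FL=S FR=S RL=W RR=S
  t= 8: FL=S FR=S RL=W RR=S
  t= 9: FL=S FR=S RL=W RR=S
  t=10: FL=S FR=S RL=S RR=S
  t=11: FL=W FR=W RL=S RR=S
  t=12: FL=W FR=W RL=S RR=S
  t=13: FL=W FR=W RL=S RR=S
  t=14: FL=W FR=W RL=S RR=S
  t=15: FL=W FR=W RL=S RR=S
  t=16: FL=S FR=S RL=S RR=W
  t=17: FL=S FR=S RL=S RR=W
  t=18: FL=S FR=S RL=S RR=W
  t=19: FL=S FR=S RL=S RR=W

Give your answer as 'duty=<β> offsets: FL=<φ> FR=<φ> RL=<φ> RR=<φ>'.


duty=15 offsets: FL=4 FR=4 RL=10 RR=19

duty β = stance ticks per leg = 15
FL: stance ticks = 15; W→S at t=16 → φ=4
FR: stance ticks = 15; W→S at t=16 → φ=4
RL: stance ticks = 15; W→S at t=10 → φ=10
RR: stance ticks = 15; W→S at t=1 → φ=19


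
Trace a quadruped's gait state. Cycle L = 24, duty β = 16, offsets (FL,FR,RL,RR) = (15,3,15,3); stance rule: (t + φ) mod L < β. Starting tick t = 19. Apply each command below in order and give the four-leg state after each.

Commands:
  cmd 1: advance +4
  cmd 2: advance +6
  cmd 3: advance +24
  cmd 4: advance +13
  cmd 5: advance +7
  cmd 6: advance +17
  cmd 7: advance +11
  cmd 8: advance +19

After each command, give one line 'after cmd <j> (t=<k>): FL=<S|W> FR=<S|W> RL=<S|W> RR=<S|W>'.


start t=19: FL=S FR=W RL=S RR=W
cmd 1: advance +4 → t=23, phase=(14,2,14,2) → FL=S FR=S RL=S RR=S
cmd 2: advance +6 → t=29, phase=(20,8,20,8) → FL=W FR=S RL=W RR=S
cmd 3: advance +24 → t=53, phase=(20,8,20,8) → FL=W FR=S RL=W RR=S
cmd 4: advance +13 → t=66, phase=(9,21,9,21) → FL=S FR=W RL=S RR=W
cmd 5: advance +7 → t=73, phase=(16,4,16,4) → FL=W FR=S RL=W RR=S
cmd 6: advance +17 → t=90, phase=(9,21,9,21) → FL=S FR=W RL=S RR=W
cmd 7: advance +11 → t=101, phase=(20,8,20,8) → FL=W FR=S RL=W RR=S
cmd 8: advance +19 → t=120, phase=(15,3,15,3) → FL=S FR=S RL=S RR=S

after cmd 1 (t=23): FL=S FR=S RL=S RR=S
after cmd 2 (t=29): FL=W FR=S RL=W RR=S
after cmd 3 (t=53): FL=W FR=S RL=W RR=S
after cmd 4 (t=66): FL=S FR=W RL=S RR=W
after cmd 5 (t=73): FL=W FR=S RL=W RR=S
after cmd 6 (t=90): FL=S FR=W RL=S RR=W
after cmd 7 (t=101): FL=W FR=S RL=W RR=S
after cmd 8 (t=120): FL=S FR=S RL=S RR=S


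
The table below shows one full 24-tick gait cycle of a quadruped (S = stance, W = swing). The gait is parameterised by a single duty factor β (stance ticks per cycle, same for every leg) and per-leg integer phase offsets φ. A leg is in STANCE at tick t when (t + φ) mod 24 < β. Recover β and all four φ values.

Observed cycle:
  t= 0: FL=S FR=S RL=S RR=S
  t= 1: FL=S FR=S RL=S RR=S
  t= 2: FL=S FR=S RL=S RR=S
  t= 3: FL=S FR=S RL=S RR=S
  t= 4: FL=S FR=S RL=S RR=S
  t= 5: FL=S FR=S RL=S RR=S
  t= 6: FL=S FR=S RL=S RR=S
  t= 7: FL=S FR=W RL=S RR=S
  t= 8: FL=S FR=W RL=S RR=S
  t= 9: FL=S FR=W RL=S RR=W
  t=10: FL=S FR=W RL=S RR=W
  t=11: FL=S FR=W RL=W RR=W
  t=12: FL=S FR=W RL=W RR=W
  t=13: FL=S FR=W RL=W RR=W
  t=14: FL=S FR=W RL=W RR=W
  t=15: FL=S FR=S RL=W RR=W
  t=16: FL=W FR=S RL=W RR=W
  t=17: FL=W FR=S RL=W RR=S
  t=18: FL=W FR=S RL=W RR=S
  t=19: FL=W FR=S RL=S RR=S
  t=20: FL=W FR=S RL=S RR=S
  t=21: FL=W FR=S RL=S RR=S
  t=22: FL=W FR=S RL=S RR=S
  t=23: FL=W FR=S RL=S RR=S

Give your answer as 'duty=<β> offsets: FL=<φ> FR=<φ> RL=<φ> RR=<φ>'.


duty=16 offsets: FL=0 FR=9 RL=5 RR=7

duty β = stance ticks per leg = 16
FL: stance ticks = 16; W→S at t=0 → φ=0
FR: stance ticks = 16; W→S at t=15 → φ=9
RL: stance ticks = 16; W→S at t=19 → φ=5
RR: stance ticks = 16; W→S at t=17 → φ=7


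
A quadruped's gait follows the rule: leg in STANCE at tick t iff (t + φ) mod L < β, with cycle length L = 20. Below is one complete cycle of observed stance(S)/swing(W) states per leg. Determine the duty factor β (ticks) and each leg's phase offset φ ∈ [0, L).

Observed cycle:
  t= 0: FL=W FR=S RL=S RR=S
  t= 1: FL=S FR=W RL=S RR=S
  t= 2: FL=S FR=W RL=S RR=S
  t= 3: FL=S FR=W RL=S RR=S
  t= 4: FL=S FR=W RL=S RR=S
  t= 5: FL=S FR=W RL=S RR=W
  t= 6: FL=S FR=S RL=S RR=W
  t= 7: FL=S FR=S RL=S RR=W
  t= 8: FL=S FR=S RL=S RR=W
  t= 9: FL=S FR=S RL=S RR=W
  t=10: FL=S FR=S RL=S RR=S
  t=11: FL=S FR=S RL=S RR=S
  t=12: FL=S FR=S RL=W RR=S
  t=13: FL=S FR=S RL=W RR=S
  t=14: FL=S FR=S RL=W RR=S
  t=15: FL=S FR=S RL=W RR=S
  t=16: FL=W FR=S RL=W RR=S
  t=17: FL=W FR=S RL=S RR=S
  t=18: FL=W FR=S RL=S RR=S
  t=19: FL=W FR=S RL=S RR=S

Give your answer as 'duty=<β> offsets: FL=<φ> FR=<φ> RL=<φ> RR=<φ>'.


duty β = stance ticks per leg = 15
FL: stance ticks = 15; W→S at t=1 → φ=19
FR: stance ticks = 15; W→S at t=6 → φ=14
RL: stance ticks = 15; W→S at t=17 → φ=3
RR: stance ticks = 15; W→S at t=10 → φ=10

duty=15 offsets: FL=19 FR=14 RL=3 RR=10


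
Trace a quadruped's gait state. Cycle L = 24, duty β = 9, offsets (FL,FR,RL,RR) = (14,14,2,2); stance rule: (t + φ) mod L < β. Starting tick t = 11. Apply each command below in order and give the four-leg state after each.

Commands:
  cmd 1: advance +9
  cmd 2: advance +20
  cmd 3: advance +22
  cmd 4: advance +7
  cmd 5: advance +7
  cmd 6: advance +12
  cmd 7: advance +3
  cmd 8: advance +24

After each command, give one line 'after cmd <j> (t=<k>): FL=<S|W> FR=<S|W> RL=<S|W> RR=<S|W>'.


after cmd 1 (t=20): FL=W FR=W RL=W RR=W
after cmd 2 (t=40): FL=S FR=S RL=W RR=W
after cmd 3 (t=62): FL=S FR=S RL=W RR=W
after cmd 4 (t=69): FL=W FR=W RL=W RR=W
after cmd 5 (t=76): FL=W FR=W RL=S RR=S
after cmd 6 (t=88): FL=S FR=S RL=W RR=W
after cmd 7 (t=91): FL=W FR=W RL=W RR=W
after cmd 8 (t=115): FL=W FR=W RL=W RR=W

start t=11: FL=S FR=S RL=W RR=W
cmd 1: advance +9 → t=20, phase=(10,10,22,22) → FL=W FR=W RL=W RR=W
cmd 2: advance +20 → t=40, phase=(6,6,18,18) → FL=S FR=S RL=W RR=W
cmd 3: advance +22 → t=62, phase=(4,4,16,16) → FL=S FR=S RL=W RR=W
cmd 4: advance +7 → t=69, phase=(11,11,23,23) → FL=W FR=W RL=W RR=W
cmd 5: advance +7 → t=76, phase=(18,18,6,6) → FL=W FR=W RL=S RR=S
cmd 6: advance +12 → t=88, phase=(6,6,18,18) → FL=S FR=S RL=W RR=W
cmd 7: advance +3 → t=91, phase=(9,9,21,21) → FL=W FR=W RL=W RR=W
cmd 8: advance +24 → t=115, phase=(9,9,21,21) → FL=W FR=W RL=W RR=W


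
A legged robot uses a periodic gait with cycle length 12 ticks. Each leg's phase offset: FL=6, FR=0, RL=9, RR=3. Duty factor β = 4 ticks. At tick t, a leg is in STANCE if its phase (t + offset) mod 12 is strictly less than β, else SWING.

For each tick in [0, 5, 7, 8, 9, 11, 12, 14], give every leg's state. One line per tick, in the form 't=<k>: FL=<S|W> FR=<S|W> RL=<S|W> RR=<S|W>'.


t=0: phase=(6,0,9,3) vs β=4 → FL=W FR=S RL=W RR=S
t=5: phase=(11,5,2,8) vs β=4 → FL=W FR=W RL=S RR=W
t=7: phase=(1,7,4,10) vs β=4 → FL=S FR=W RL=W RR=W
t=8: phase=(2,8,5,11) vs β=4 → FL=S FR=W RL=W RR=W
t=9: phase=(3,9,6,0) vs β=4 → FL=S FR=W RL=W RR=S
t=11: phase=(5,11,8,2) vs β=4 → FL=W FR=W RL=W RR=S
t=12: phase=(6,0,9,3) vs β=4 → FL=W FR=S RL=W RR=S
t=14: phase=(8,2,11,5) vs β=4 → FL=W FR=S RL=W RR=W

t=0: FL=W FR=S RL=W RR=S
t=5: FL=W FR=W RL=S RR=W
t=7: FL=S FR=W RL=W RR=W
t=8: FL=S FR=W RL=W RR=W
t=9: FL=S FR=W RL=W RR=S
t=11: FL=W FR=W RL=W RR=S
t=12: FL=W FR=S RL=W RR=S
t=14: FL=W FR=S RL=W RR=W


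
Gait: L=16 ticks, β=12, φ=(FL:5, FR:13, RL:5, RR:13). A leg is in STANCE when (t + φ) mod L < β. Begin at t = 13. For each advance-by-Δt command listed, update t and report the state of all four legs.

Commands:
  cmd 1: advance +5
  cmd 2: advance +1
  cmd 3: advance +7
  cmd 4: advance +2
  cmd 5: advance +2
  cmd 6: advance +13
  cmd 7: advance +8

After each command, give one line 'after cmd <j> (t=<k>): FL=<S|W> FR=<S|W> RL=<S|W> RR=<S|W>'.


after cmd 1 (t=18): FL=S FR=W RL=S RR=W
after cmd 2 (t=19): FL=S FR=S RL=S RR=S
after cmd 3 (t=26): FL=W FR=S RL=W RR=S
after cmd 4 (t=28): FL=S FR=S RL=S RR=S
after cmd 5 (t=30): FL=S FR=S RL=S RR=S
after cmd 6 (t=43): FL=S FR=S RL=S RR=S
after cmd 7 (t=51): FL=S FR=S RL=S RR=S

start t=13: FL=S FR=S RL=S RR=S
cmd 1: advance +5 → t=18, phase=(7,15,7,15) → FL=S FR=W RL=S RR=W
cmd 2: advance +1 → t=19, phase=(8,0,8,0) → FL=S FR=S RL=S RR=S
cmd 3: advance +7 → t=26, phase=(15,7,15,7) → FL=W FR=S RL=W RR=S
cmd 4: advance +2 → t=28, phase=(1,9,1,9) → FL=S FR=S RL=S RR=S
cmd 5: advance +2 → t=30, phase=(3,11,3,11) → FL=S FR=S RL=S RR=S
cmd 6: advance +13 → t=43, phase=(0,8,0,8) → FL=S FR=S RL=S RR=S
cmd 7: advance +8 → t=51, phase=(8,0,8,0) → FL=S FR=S RL=S RR=S


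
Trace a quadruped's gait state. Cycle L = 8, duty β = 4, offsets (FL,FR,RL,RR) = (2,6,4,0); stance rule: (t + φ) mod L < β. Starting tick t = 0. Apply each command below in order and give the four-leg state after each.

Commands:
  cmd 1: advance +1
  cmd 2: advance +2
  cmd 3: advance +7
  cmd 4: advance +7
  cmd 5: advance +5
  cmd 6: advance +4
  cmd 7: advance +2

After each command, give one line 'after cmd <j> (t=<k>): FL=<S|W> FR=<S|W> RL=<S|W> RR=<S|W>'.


after cmd 1 (t=1): FL=S FR=W RL=W RR=S
after cmd 2 (t=3): FL=W FR=S RL=W RR=S
after cmd 3 (t=10): FL=W FR=S RL=W RR=S
after cmd 4 (t=17): FL=S FR=W RL=W RR=S
after cmd 5 (t=22): FL=S FR=W RL=S RR=W
after cmd 6 (t=26): FL=W FR=S RL=W RR=S
after cmd 7 (t=28): FL=W FR=S RL=S RR=W

start t=0: FL=S FR=W RL=W RR=S
cmd 1: advance +1 → t=1, phase=(3,7,5,1) → FL=S FR=W RL=W RR=S
cmd 2: advance +2 → t=3, phase=(5,1,7,3) → FL=W FR=S RL=W RR=S
cmd 3: advance +7 → t=10, phase=(4,0,6,2) → FL=W FR=S RL=W RR=S
cmd 4: advance +7 → t=17, phase=(3,7,5,1) → FL=S FR=W RL=W RR=S
cmd 5: advance +5 → t=22, phase=(0,4,2,6) → FL=S FR=W RL=S RR=W
cmd 6: advance +4 → t=26, phase=(4,0,6,2) → FL=W FR=S RL=W RR=S
cmd 7: advance +2 → t=28, phase=(6,2,0,4) → FL=W FR=S RL=S RR=W


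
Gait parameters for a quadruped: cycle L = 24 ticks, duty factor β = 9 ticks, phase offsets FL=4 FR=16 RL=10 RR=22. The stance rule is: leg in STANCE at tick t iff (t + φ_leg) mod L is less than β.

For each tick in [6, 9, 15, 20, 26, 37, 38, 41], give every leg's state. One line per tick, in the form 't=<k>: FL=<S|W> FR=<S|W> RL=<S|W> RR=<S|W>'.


t=6: phase=(10,22,16,4) vs β=9 → FL=W FR=W RL=W RR=S
t=9: phase=(13,1,19,7) vs β=9 → FL=W FR=S RL=W RR=S
t=15: phase=(19,7,1,13) vs β=9 → FL=W FR=S RL=S RR=W
t=20: phase=(0,12,6,18) vs β=9 → FL=S FR=W RL=S RR=W
t=26: phase=(6,18,12,0) vs β=9 → FL=S FR=W RL=W RR=S
t=37: phase=(17,5,23,11) vs β=9 → FL=W FR=S RL=W RR=W
t=38: phase=(18,6,0,12) vs β=9 → FL=W FR=S RL=S RR=W
t=41: phase=(21,9,3,15) vs β=9 → FL=W FR=W RL=S RR=W

t=6: FL=W FR=W RL=W RR=S
t=9: FL=W FR=S RL=W RR=S
t=15: FL=W FR=S RL=S RR=W
t=20: FL=S FR=W RL=S RR=W
t=26: FL=S FR=W RL=W RR=S
t=37: FL=W FR=S RL=W RR=W
t=38: FL=W FR=S RL=S RR=W
t=41: FL=W FR=W RL=S RR=W


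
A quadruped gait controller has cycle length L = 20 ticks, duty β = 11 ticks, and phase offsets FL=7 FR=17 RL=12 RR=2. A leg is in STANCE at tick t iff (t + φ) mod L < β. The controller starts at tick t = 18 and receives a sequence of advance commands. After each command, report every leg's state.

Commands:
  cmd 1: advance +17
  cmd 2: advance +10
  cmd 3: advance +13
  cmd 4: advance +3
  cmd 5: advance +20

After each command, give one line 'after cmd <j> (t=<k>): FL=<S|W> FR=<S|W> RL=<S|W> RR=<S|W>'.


after cmd 1 (t=35): FL=S FR=W RL=S RR=W
after cmd 2 (t=45): FL=W FR=S RL=W RR=S
after cmd 3 (t=58): FL=S FR=W RL=S RR=S
after cmd 4 (t=61): FL=S FR=W RL=W RR=S
after cmd 5 (t=81): FL=S FR=W RL=W RR=S

start t=18: FL=S FR=W RL=S RR=S
cmd 1: advance +17 → t=35, phase=(2,12,7,17) → FL=S FR=W RL=S RR=W
cmd 2: advance +10 → t=45, phase=(12,2,17,7) → FL=W FR=S RL=W RR=S
cmd 3: advance +13 → t=58, phase=(5,15,10,0) → FL=S FR=W RL=S RR=S
cmd 4: advance +3 → t=61, phase=(8,18,13,3) → FL=S FR=W RL=W RR=S
cmd 5: advance +20 → t=81, phase=(8,18,13,3) → FL=S FR=W RL=W RR=S


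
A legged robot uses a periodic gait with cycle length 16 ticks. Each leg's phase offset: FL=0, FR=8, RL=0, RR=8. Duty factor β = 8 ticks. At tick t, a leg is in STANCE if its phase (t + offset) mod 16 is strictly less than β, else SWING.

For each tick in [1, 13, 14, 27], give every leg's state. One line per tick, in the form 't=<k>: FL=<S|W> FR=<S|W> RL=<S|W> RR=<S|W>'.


t=1: FL=S FR=W RL=S RR=W
t=13: FL=W FR=S RL=W RR=S
t=14: FL=W FR=S RL=W RR=S
t=27: FL=W FR=S RL=W RR=S

t=1: phase=(1,9,1,9) vs β=8 → FL=S FR=W RL=S RR=W
t=13: phase=(13,5,13,5) vs β=8 → FL=W FR=S RL=W RR=S
t=14: phase=(14,6,14,6) vs β=8 → FL=W FR=S RL=W RR=S
t=27: phase=(11,3,11,3) vs β=8 → FL=W FR=S RL=W RR=S


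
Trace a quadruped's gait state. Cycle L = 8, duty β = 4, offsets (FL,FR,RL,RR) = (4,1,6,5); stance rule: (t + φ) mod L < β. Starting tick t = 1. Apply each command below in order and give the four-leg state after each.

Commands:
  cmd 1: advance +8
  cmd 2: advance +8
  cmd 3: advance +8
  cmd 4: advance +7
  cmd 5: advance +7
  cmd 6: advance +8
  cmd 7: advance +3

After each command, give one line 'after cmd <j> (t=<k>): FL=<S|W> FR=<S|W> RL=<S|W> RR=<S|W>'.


start t=1: FL=W FR=S RL=W RR=W
cmd 1: advance +8 → t=9, phase=(5,2,7,6) → FL=W FR=S RL=W RR=W
cmd 2: advance +8 → t=17, phase=(5,2,7,6) → FL=W FR=S RL=W RR=W
cmd 3: advance +8 → t=25, phase=(5,2,7,6) → FL=W FR=S RL=W RR=W
cmd 4: advance +7 → t=32, phase=(4,1,6,5) → FL=W FR=S RL=W RR=W
cmd 5: advance +7 → t=39, phase=(3,0,5,4) → FL=S FR=S RL=W RR=W
cmd 6: advance +8 → t=47, phase=(3,0,5,4) → FL=S FR=S RL=W RR=W
cmd 7: advance +3 → t=50, phase=(6,3,0,7) → FL=W FR=S RL=S RR=W

after cmd 1 (t=9): FL=W FR=S RL=W RR=W
after cmd 2 (t=17): FL=W FR=S RL=W RR=W
after cmd 3 (t=25): FL=W FR=S RL=W RR=W
after cmd 4 (t=32): FL=W FR=S RL=W RR=W
after cmd 5 (t=39): FL=S FR=S RL=W RR=W
after cmd 6 (t=47): FL=S FR=S RL=W RR=W
after cmd 7 (t=50): FL=W FR=S RL=S RR=W


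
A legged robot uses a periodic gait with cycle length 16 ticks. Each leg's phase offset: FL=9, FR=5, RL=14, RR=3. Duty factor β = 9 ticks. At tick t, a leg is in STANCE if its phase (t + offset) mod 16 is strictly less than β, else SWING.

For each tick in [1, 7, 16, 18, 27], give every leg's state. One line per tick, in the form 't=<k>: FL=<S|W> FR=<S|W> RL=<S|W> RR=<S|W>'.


t=1: FL=W FR=S RL=W RR=S
t=7: FL=S FR=W RL=S RR=W
t=16: FL=W FR=S RL=W RR=S
t=18: FL=W FR=S RL=S RR=S
t=27: FL=S FR=S RL=W RR=W

t=1: phase=(10,6,15,4) vs β=9 → FL=W FR=S RL=W RR=S
t=7: phase=(0,12,5,10) vs β=9 → FL=S FR=W RL=S RR=W
t=16: phase=(9,5,14,3) vs β=9 → FL=W FR=S RL=W RR=S
t=18: phase=(11,7,0,5) vs β=9 → FL=W FR=S RL=S RR=S
t=27: phase=(4,0,9,14) vs β=9 → FL=S FR=S RL=W RR=W
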